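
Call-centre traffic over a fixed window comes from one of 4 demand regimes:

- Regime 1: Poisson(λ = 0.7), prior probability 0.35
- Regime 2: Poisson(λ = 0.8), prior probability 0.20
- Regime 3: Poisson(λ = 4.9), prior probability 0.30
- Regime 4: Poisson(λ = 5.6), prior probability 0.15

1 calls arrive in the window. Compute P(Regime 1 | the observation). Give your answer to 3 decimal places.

0.586

By Bayes' theorem, P(k | x) = P(Z=k) f_k(x) / Σ_j P(Z=j) f_j(x).
Poisson probabilities:
  p_1 = 0.34761
  p_2 = 0.359463
  p_3 = 0.0364883
  p_4 = 0.020708
Unnormalised posteriors:
  P(Z=1)·p_1 = 0.35 × 0.34761 = 0.121663
  P(Z=2)·p_2 = 0.20 × 0.359463 = 0.0718926
  P(Z=3)·p_3 = 0.30 × 0.0364883 = 0.0109465
  P(Z=4)·p_4 = 0.15 × 0.020708 = 0.00310621
Denominator: 0.121663 + 0.0718926 + 0.0109465 + 0.00310621 = 0.207609
P(Regime 1 | the observation) = 0.121663 / 0.207609 ≈ 0.586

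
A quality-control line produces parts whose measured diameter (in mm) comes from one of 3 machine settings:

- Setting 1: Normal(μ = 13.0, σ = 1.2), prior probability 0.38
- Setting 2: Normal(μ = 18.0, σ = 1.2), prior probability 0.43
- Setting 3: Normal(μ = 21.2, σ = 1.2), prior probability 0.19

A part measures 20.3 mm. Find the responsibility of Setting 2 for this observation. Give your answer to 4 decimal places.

Apply Bayes' rule: the posterior for each component is proportional to its prior times its likelihood at x.
Normal densities:
  p_1 = 3.06036e-09
  p_2 = 0.0529681
  p_3 = 0.250948
Unnormalised posteriors:
  w_1·p_1 = 0.38 × 3.06036e-09 = 1.16294e-09
  w_2·p_2 = 0.43 × 0.0529681 = 0.0227763
  w_3·p_3 = 0.19 × 0.250948 = 0.0476801
Evidence: 1.16294e-09 + 0.0227763 + 0.0476801 = 0.0704564
P(Setting 2 | x) ≈ 0.3233

0.3233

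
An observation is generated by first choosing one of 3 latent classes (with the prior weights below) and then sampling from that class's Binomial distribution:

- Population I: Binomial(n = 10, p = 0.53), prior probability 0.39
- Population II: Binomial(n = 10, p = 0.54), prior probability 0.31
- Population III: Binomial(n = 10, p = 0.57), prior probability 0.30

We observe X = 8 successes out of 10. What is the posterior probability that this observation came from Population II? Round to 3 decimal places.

0.291

P(component k | x) = π_k·f_k(x) / marginal(x), where marginal(x) = Σ_j π_j·f_j(x).
Component likelihoods at x = 8 successes out of 10:
  f_I = 0.0618892
  f_II = 0.0688459
  f_III = 0.0927146
Prior × likelihood for each component:
  π_I·f_I = 0.39 × 0.0618892 = 0.0241368
  π_II·f_II = 0.31 × 0.0688459 = 0.0213422
  π_III·f_III = 0.30 × 0.0927146 = 0.0278144
Marginal: 0.0241368 + 0.0213422 + 0.0278144 = 0.0732934
P(Population II | the observation) = 0.0213422 / 0.0732934 ≈ 0.291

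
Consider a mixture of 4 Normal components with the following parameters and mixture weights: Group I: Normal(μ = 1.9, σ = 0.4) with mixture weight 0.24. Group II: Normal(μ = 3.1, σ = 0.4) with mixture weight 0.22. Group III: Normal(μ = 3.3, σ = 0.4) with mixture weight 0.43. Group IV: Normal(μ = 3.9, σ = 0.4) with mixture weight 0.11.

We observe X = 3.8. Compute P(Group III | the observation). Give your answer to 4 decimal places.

0.5608

By Bayes' theorem, P(k | x) = π_k f_k(x) / Σ_j π_j f_j(x).
Evaluate each component's likelihood at the observed value:
  L_I = 1.25738e-05
  L_II = 0.215693
  L_III = 0.456623
  L_IV = 0.96667
Multiply by the mixture weights:
  π_I·L_I = 0.24 × 1.25738e-05 = 3.0177e-06
  π_II·L_II = 0.22 × 0.215693 = 0.0474525
  π_III·L_III = 0.43 × 0.456623 = 0.196348
  π_IV·L_IV = 0.11 × 0.96667 = 0.106334
Marginal: 3.0177e-06 + 0.0474525 + 0.196348 + 0.106334 = 0.350137
So the posterior for Group III is 0.196348 / 0.350137 ≈ 0.5608.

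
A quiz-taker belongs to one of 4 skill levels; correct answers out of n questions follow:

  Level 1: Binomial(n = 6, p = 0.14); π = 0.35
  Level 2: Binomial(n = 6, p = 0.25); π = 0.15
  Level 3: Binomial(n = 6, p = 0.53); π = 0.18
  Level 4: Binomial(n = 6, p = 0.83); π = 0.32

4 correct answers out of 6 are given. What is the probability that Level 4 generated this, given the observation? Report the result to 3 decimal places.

0.552

The responsibility of component k is w_k f_k(x) divided by Σ_j w_j f_j(x).
Evaluate each component's likelihood at the observed value:
  f_1 = C(6,4)·0.14^4·0.86^2 = 15·0.00038416·0.7396 = 0.00426187
  f_2 = C(6,4)·0.25^4·0.75^2 = 15·0.00390625·0.5625 = 0.032959
  f_3 = C(6,4)·0.53^4·0.47^2 = 15·0.0789048·0.2209 = 0.261451
  f_4 = C(6,4)·0.83^4·0.17^2 = 15·0.474583·0.0289 = 0.205732
Multiply by the mixture weights:
  w_1·f_1 = 0.35 × 0.00426187 = 0.00149165
  w_2·f_2 = 0.15 × 0.032959 = 0.00494385
  w_3·f_3 = 0.18 × 0.261451 = 0.0470612
  w_4·f_4 = 0.32 × 0.205732 = 0.0658342
Sum: 0.00149165 + 0.00494385 + 0.0470612 + 0.0658342 = 0.119331
So the posterior for Level 4 is 0.0658342 / 0.119331 ≈ 0.552.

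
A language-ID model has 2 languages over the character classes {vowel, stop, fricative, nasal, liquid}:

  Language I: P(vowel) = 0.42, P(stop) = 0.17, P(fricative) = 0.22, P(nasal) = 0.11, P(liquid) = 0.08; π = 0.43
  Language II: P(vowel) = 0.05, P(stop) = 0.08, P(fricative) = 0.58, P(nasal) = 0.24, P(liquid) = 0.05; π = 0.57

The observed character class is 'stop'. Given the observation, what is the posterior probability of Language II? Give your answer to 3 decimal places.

The responsibility of component k is π_k f_k(x) divided by Σ_j π_j f_j(x).
Categorical probabilities:
  f_I = 0.17
  f_II = 0.08
Multiply by the mixture weights:
  π_I·f_I = 0.43 × 0.17 = 0.0731
  π_II·f_II = 0.57 × 0.08 = 0.0456
Sum: 0.0731 + 0.0456 = 0.1187
P(Language II | x) ≈ 0.384

0.384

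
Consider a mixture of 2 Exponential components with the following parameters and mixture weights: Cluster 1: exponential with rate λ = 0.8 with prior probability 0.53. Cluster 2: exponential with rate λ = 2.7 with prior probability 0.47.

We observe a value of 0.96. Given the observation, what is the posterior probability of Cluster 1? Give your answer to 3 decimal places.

0.674

Posterior ∝ prior × likelihood, so P(k | x) ∝ π_k f_k(x); normalise over all components.
Exponential densities:
  L_1 = 0.8·e^(−0.8·0.96) = 0.8·e^(−0.7680) = 0.371152
  L_2 = 2.7·e^(−2.7·0.96) = 2.7·e^(−2.5920) = 0.202149
Multiply by the mixture weights:
  π_1·L_1 = 0.53 × 0.371152 = 0.196711
  π_2·L_2 = 0.47 × 0.202149 = 0.0950102
Marginal: 0.196711 + 0.0950102 = 0.291721
P(Cluster 1 | x) = 0.196711 / 0.291721 ≈ 0.674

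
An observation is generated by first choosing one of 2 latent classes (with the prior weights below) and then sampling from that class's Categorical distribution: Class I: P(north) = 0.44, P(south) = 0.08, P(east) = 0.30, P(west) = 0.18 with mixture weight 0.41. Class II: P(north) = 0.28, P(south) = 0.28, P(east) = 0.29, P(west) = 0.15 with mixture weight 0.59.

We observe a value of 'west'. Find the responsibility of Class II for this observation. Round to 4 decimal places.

Posterior ∝ prior × likelihood, so P(k | x) ∝ w_k f_k(x); normalise over all components.
Categorical probabilities:
  f_I = 0.18
  f_II = 0.15
Multiply by the mixture weights:
  w_I·f_I = 0.41 × 0.18 = 0.0738
  w_II·f_II = 0.59 × 0.15 = 0.0885
Denominator: 0.0738 + 0.0885 = 0.1623
So the posterior for Class II is 0.0885 / 0.1623 ≈ 0.5453.

0.5453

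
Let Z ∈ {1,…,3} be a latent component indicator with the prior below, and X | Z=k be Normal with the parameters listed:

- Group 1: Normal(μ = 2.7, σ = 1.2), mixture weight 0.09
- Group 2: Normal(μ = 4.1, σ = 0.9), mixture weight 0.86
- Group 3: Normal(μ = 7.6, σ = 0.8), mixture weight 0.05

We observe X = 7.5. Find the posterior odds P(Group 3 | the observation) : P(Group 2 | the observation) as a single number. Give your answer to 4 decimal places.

81.5212

Since P(k|x) ∝ π_k f_k(x), the posterior odds are π_i f_i(x) / (π_j f_j(x)).
Component likelihoods at x = 7.5:
  p_1 = (1/(1.2·√(2π)))·exp(−(7.5−2.7)²/(2·1.2²)) = 0.332452·exp(-8.00000) = 0.000111525
  p_2 = (1/(0.9·√(2π)))·exp(−(7.5−4.1)²/(2·0.9²)) = 0.443269·exp(-7.13580) = 0.000352881
  p_3 = (1/(0.8·√(2π)))·exp(−(7.5−7.6)²/(2·0.8²)) = 0.498678·exp(-0.00781) = 0.494797
Posterior odds = (π_3·p_3) / (π_2·p_2) = (0.05·0.494797) / (0.86·0.000352881) = 0.0247399 / 0.000303477 ≈ 81.5212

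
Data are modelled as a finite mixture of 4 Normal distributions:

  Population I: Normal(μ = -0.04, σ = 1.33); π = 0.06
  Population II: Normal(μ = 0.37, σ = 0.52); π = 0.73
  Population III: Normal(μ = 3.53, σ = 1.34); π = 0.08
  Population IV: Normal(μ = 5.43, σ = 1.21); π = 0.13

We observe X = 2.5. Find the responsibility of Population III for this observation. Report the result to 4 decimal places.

0.7692

By Bayes' theorem, P(k | x) = π_k f_k(x) / Σ_j π_j f_j(x).
Component likelihoods at x = 2.5:
  L_I = (1/(1.33·√(2π)))·exp(−(2.5−-0.04)²/(2·1.33²)) = 0.299957·exp(-1.82362) = 0.0484251
  L_II = (1/(0.52·√(2π)))·exp(−(2.5−0.37)²/(2·0.52²)) = 0.767197·exp(-8.38924) = 0.000174384
  L_III = (1/(1.34·√(2π)))·exp(−(2.5−3.53)²/(2·1.34²)) = 0.297718·exp(-0.29542) = 0.221568
  L_IV = (1/(1.21·√(2π)))·exp(−(2.5−5.43)²/(2·1.21²)) = 0.329704·exp(-2.93180) = 0.0175736
Multiply by the mixture weights:
  π_I·L_I = 0.06 × 0.0484251 = 0.00290551
  π_II·L_II = 0.73 × 0.000174384 = 0.0001273
  π_III·L_III = 0.08 × 0.221568 = 0.0177255
  π_IV·L_IV = 0.13 × 0.0175736 = 0.00228456
Sum: 0.00290551 + 0.0001273 + 0.0177255 + 0.00228456 = 0.0230428
Responsibility of Population III: 0.0177255 / 0.0230428 ≈ 0.7692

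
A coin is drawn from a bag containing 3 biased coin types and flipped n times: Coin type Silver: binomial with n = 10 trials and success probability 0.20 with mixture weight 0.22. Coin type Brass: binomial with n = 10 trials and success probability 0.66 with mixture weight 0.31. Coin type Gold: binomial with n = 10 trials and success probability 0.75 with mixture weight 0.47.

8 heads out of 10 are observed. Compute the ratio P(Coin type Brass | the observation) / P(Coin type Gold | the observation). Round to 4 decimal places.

Posterior odds = (π_i f_i(x)) / (π_j f_j(x)); the normalising sum cancels.
Evaluate each component's likelihood at the observed value:
  f_Silver = 7.3728e-05
  f_Brass = 0.187293
  f_Gold = 0.281568
0.0580609 / 0.132337 ≈ 0.4387

0.4387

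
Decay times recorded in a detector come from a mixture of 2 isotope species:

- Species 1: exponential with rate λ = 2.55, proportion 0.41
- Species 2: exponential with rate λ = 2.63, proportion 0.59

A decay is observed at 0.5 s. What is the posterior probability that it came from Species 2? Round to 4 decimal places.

0.5878

By Bayes' theorem, P(k | x) = P(Z=k) f_k(x) / Σ_j P(Z=j) f_j(x).
Exponential densities:
  f_1 = 2.55·e^(−2.55·0.5) = 2.55·e^(−1.2750) = 0.712549
  f_2 = 2.63·e^(−2.63·0.5) = 2.63·e^(−1.3150) = 0.706087
Weight by the priors:
  P(Z=1)·f_1 = 0.41 × 0.712549 = 0.292145
  P(Z=2)·f_2 = 0.59 × 0.706087 = 0.416592
Evidence: 0.292145 + 0.416592 = 0.708737
P(Species 2 | x) ≈ 0.5878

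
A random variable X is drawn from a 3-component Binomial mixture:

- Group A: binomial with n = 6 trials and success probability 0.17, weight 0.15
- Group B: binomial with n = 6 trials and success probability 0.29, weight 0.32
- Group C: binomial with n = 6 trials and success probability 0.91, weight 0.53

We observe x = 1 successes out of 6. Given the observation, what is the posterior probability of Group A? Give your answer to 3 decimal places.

0.375

P(component k | x) = P(Z=k)·f_k(x) / marginal(x), where marginal(x) = Σ_j P(Z=j)·f_j(x).
Component likelihoods at x = 1 successes out of 6:
  f_A = C(6,1)·0.17^1·0.83^5 = 6·0.17·0.393904 = 0.401782
  f_B = C(6,1)·0.29^1·0.71^5 = 6·0.29·0.180423 = 0.313936
  f_C = C(6,1)·0.91^1·0.09^5 = 6·0.91·5.9049e-06 = 3.22408e-05
Weight by the priors:
  P(Z=A)·f_A = 0.15 × 0.401782 = 0.0602673
  P(Z=B)·f_B = 0.32 × 0.313936 = 0.100459
  P(Z=C)·f_C = 0.53 × 3.22408e-05 = 1.70876e-05
Evidence: 0.0602673 + 0.100459 + 1.70876e-05 = 0.160744
P(Group A | the observation) ≈ 0.375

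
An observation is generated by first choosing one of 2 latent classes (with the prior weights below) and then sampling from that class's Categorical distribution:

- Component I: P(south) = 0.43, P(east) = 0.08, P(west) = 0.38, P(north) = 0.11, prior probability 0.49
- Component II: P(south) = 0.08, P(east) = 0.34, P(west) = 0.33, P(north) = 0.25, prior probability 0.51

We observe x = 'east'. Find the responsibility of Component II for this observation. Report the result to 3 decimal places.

0.816

By Bayes' theorem, P(k | x) = π_k f_k(x) / Σ_j π_j f_j(x).
Categorical probabilities:
  f_I = 0.08
  f_II = 0.34
Prior × likelihood for each component:
  π_I·f_I = 0.49 × 0.08 = 0.0392
  π_II·f_II = 0.51 × 0.34 = 0.1734
Sum: 0.0392 + 0.1734 = 0.2126
P(Component II | data) ≈ 0.816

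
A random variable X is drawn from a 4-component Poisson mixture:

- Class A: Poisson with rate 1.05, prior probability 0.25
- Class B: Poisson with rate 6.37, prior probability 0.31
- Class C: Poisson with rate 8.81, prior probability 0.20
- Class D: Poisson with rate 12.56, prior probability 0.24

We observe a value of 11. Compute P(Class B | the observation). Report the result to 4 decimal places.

0.1733

Posterior ∝ prior × likelihood, so P(k | x) ∝ P(Z=k) f_k(x); normalise over all components.
Evaluate each component's likelihood at the observed value:
  p_A = e^(−1.05)·1.05^11/11! = 1.4994e-08
  p_B = e^(−6.37)·6.37^11/11! = 0.0300554
  p_C = e^(−8.81)·8.81^11/11! = 0.092778
  p_D = e^(−12.56)·12.56^11/11! = 0.107893
Multiply by the mixture weights:
  P(Z=A)·p_A = 0.25 × 1.4994e-08 = 3.7485e-09
  P(Z=B)·p_B = 0.31 × 0.0300554 = 0.00931717
  P(Z=C)·p_C = 0.20 × 0.092778 = 0.0185556
  P(Z=D)·p_D = 0.24 × 0.107893 = 0.0258942
Evidence: 3.7485e-09 + 0.00931717 + 0.0185556 + 0.0258942 = 0.053767
P(Class B | 11) = 0.00931717 / 0.053767 ≈ 0.1733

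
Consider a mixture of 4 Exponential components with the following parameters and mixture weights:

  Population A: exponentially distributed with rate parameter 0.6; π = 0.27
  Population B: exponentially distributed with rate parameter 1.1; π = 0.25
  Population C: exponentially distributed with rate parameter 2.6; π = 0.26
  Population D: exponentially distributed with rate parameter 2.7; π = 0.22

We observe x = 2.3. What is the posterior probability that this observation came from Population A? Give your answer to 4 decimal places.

0.6216

The responsibility of component k is π_k f_k(x) divided by Σ_j π_j f_j(x).
Evaluate each component's likelihood at the observed value:
  L_A = 0.150947
  L_B = 0.0876249
  L_C = 0.00657495
  L_D = 0.00542494
Multiply by the mixture weights:
  π_A·L_A = 0.27 × 0.150947 = 0.0407557
  π_B·L_B = 0.25 × 0.0876249 = 0.0219062
  π_C·L_C = 0.26 × 0.00657495 = 0.00170949
  π_D·L_D = 0.22 × 0.00542494 = 0.00119349
Sum: 0.0407557 + 0.0219062 + 0.00170949 + 0.00119349 = 0.0655649
P(Population A | the observation) ≈ 0.6216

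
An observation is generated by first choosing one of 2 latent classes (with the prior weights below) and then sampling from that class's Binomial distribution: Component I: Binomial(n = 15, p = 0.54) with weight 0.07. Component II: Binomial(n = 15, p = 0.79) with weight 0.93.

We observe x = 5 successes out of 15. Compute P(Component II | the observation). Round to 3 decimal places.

P(component k | x) = w_k·f_k(x) / marginal(x), where marginal(x) = Σ_j w_j·f_j(x).
Evaluate each component's likelihood at the observed value:
  L_I = 0.0584928
  L_II = 0.000154129
Multiply by the mixture weights:
  w_I·L_I = 0.07 × 0.0584928 = 0.0040945
  w_II·L_II = 0.93 × 0.000154129 = 0.00014334
Sum: 0.0040945 + 0.00014334 = 0.00423784
P(Component II | data) ≈ 0.034

0.034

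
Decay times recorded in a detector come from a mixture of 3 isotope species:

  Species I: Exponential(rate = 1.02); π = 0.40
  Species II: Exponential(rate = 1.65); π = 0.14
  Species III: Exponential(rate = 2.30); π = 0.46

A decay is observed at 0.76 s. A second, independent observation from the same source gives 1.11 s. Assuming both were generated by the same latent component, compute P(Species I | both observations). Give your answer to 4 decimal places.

0.5507

Posterior ∝ prior × likelihood, so P(k | x) ∝ π_k f_k(x); normalise over all components.
Since both observations come from the same component, the likelihood for component k is f_k(x₁)·f_k(x₂).
  f_I = [1.02·e^(−1.02·0.76) = 1.02·e^(−0.7752) = 0.469824] × [0.32877] = 0.154464
  f_II = [1.65·e^(−1.65·0.76) = 1.65·e^(−1.2540) = 0.470846] × [0.264286] = 0.124438
  f_III = [2.30·e^(−2.30·0.76) = 2.30·e^(−1.7480) = 0.40048] × [0.17905] = 0.0717059
Unnormalised posteriors:
  π_I·f_I = 0.40 × 0.154464 = 0.0617856
  π_II·f_II = 0.14 × 0.124438 = 0.0174213
  π_III·f_III = 0.46 × 0.0717059 = 0.0329847
Denominator: 0.0617856 + 0.0174213 + 0.0329847 = 0.112192
So the posterior for Species I is 0.0617856 / 0.112192 ≈ 0.5507.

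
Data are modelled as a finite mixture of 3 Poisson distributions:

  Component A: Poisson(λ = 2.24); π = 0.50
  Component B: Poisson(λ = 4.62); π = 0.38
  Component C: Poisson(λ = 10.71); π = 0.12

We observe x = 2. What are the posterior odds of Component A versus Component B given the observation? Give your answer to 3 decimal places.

Only the two components matter; the odds are (w_i f_i(x)) / (w_j f_j(x)).
Poisson probabilities:
  L_A = e^(−2.24)·2.24^2/2! = 0.267083
  L_B = e^(−4.62)·4.62^2/2! = 0.105151
  L_C = e^(−10.71)·10.71^2/2! = 0.00128013
Posterior odds = (w_A·L_A) / (w_B·L_B) = (0.50·0.267083) / (0.38·0.105151) = 0.133542 / 0.0399574 ≈ 3.342

3.342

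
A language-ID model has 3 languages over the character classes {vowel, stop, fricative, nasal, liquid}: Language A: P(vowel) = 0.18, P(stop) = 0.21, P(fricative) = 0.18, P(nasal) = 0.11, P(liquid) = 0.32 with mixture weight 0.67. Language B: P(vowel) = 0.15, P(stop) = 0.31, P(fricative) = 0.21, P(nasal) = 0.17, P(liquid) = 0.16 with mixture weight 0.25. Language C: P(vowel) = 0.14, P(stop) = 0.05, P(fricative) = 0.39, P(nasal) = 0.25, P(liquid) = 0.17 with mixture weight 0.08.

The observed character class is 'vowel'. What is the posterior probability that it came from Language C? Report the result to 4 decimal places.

The responsibility of component k is π_k f_k(x) divided by Σ_j π_j f_j(x).
Component likelihoods at x = 'vowel':
  L_A = P(vowel | comp) = 0.18
  L_B = P(vowel | comp) = 0.15
  L_C = P(vowel | comp) = 0.14
Unnormalised posteriors:
  π_A·L_A = 0.67 × 0.18 = 0.1206
  π_B·L_B = 0.25 × 0.15 = 0.0375
  π_C·L_C = 0.08 × 0.14 = 0.0112
Sum: 0.1206 + 0.0375 + 0.0112 = 0.1693
P(Language C | data) ≈ 0.0662

0.0662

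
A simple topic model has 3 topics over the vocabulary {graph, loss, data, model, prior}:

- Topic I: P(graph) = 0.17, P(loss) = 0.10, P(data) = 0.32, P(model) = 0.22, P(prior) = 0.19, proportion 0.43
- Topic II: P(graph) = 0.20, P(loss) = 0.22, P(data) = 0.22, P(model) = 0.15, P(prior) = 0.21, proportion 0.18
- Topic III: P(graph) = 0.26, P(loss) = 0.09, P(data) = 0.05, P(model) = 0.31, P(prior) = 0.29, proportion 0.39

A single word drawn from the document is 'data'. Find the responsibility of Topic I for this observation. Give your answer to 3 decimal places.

Posterior ∝ prior × likelihood, so P(k | x) ∝ w_k f_k(x); normalise over all components.
Evaluate each component's likelihood at the observed value:
  p_I = 0.32
  p_II = 0.22
  p_III = 0.05
Prior × likelihood for each component:
  w_I·p_I = 0.43 × 0.32 = 0.1376
  w_II·p_II = 0.18 × 0.22 = 0.0396
  w_III·p_III = 0.39 × 0.05 = 0.0195
Denominator: 0.1376 + 0.0396 + 0.0195 = 0.1967
Responsibility of Topic I: 0.1376 / 0.1967 ≈ 0.700

0.700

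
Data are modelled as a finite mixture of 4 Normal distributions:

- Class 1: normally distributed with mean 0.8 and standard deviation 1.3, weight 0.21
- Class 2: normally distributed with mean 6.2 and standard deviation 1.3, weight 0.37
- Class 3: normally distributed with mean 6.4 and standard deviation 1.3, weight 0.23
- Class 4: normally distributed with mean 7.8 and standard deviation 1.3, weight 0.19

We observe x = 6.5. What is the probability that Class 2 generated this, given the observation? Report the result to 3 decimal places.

0.511

Apply Bayes' rule: the posterior for each component is proportional to its prior times its likelihood at x.
Evaluate each component's likelihood at the observed value:
  f_1 = (1/(1.3·√(2π)))·exp(−(6.5−0.8)²/(2·1.3²)) = 0.306879·exp(-9.61243) = 2.05278e-05
  f_2 = (1/(1.3·√(2π)))·exp(−(6.5−6.2)²/(2·1.3²)) = 0.306879·exp(-0.02663) = 0.298815
  f_3 = (1/(1.3·√(2π)))·exp(−(6.5−6.4)²/(2·1.3²)) = 0.306879·exp(-0.00296) = 0.305972
  f_4 = (1/(1.3·√(2π)))·exp(−(6.5−7.8)²/(2·1.3²)) = 0.306879·exp(-0.50000) = 0.186131
Unnormalised posteriors:
  π_1·f_1 = 0.21 × 2.05278e-05 = 4.31085e-06
  π_2·f_2 = 0.37 × 0.298815 = 0.110562
  π_3·f_3 = 0.23 × 0.305972 = 0.0703736
  π_4·f_4 = 0.19 × 0.186131 = 0.035365
Denominator: 4.31085e-06 + 0.110562 + 0.0703736 + 0.035365 = 0.216304
So the posterior for Class 2 is 0.110562 / 0.216304 ≈ 0.511.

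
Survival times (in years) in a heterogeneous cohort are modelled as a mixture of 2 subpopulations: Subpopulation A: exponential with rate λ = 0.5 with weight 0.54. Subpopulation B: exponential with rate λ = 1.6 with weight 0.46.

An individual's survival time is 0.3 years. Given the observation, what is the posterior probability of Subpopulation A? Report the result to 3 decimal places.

0.338

P(component k | x) = w_k·f_k(x) / marginal(x), where marginal(x) = Σ_j w_j·f_j(x).
Component likelihoods at x = 0.3 years:
  p_A = 0.430354
  p_B = 0.990053
Unnormalised posteriors:
  w_A·p_A = 0.54 × 0.430354 = 0.232391
  w_B·p_B = 0.46 × 0.990053 = 0.455425
Evidence: 0.232391 + 0.455425 = 0.687816
So the posterior for Subpopulation A is 0.232391 / 0.687816 ≈ 0.338.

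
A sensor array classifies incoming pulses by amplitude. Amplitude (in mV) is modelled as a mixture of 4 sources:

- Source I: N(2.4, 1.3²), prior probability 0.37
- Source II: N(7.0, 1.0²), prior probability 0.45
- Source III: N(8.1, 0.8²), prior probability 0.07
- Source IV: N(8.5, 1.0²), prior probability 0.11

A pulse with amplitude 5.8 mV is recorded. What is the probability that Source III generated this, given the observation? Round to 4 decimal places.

By Bayes' theorem, P(k | x) = π_k f_k(x) / Σ_j π_j f_j(x).
Component likelihoods at x = 5.8 mV:
  f_I = 0.0100376
  f_II = 0.194186
  f_III = 0.00799765
  f_IV = 0.0104209
Prior × likelihood for each component:
  π_I·f_I = 0.37 × 0.0100376 = 0.0037139
  π_II·f_II = 0.45 × 0.194186 = 0.0873837
  π_III·f_III = 0.07 × 0.00799765 = 0.000559836
  π_IV·f_IV = 0.11 × 0.0104209 = 0.0011463
Normaliser: 0.0037139 + 0.0873837 + 0.000559836 + 0.0011463 = 0.0928038
P(Source III | 5.8 mV) = 0.000559836 / 0.0928038 ≈ 0.0060

0.0060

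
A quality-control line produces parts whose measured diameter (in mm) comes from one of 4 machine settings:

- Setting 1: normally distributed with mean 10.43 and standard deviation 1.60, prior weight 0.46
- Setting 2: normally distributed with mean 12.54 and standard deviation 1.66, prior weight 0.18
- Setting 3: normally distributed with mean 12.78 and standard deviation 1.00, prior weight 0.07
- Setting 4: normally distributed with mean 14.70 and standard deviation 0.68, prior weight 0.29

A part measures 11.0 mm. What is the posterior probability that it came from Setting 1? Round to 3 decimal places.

Posterior ∝ prior × likelihood, so P(k | x) ∝ π_k f_k(x); normalise over all components.
Component likelihoods at x = 11.0 mm:
  p_1 = (1/(1.60·√(2π)))·exp(−(11.0−10.43)²/(2·1.60²)) = 0.249339·exp(-0.06346) = 0.234008
  p_2 = (1/(1.66·√(2π)))·exp(−(11.0−12.54)²/(2·1.66²)) = 0.240327·exp(-0.43032) = 0.156284
  p_3 = (1/(1.00·√(2π)))·exp(−(11.0−12.78)²/(2·1.00²)) = 0.398942·exp(-1.58420) = 0.0818278
  p_4 = (1/(0.68·√(2π)))·exp(−(11.0−14.70)²/(2·0.68²)) = 0.586680·exp(-14.80320) = 2.18501e-07
Multiply by the mixture weights:
  π_1·p_1 = 0.46 × 0.234008 = 0.107644
  π_2·p_2 = 0.18 × 0.156284 = 0.0281311
  π_3·p_3 = 0.07 × 0.0818278 = 0.00572794
  π_4·p_4 = 0.29 × 2.18501e-07 = 6.33652e-08
Marginal: 0.107644 + 0.0281311 + 0.00572794 + 6.33652e-08 = 0.141503
P(Setting 1 | data) = 0.107644 / 0.141503 ≈ 0.761

0.761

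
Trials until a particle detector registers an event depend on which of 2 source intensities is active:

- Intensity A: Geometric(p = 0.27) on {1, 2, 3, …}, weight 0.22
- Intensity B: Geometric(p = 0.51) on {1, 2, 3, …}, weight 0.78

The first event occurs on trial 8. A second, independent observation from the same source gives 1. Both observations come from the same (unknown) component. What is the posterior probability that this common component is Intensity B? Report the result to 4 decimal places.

Posterior ∝ prior × likelihood, so P(k | x) ∝ π_k f_k(x); normalise over all components.
Since both observations come from the same component, the likelihood for component k is f_k(x₁)·f_k(x₂).
  f_A = [0.029828] × [0.27] = 0.00805355
  f_B = [0.00345894] × [0.51] = 0.00176406
Prior × likelihood for each component:
  π_A·f_A = 0.22 × 0.00805355 = 0.00177178
  π_B·f_B = 0.78 × 0.00176406 = 0.00137597
Normaliser: 0.00177178 + 0.00137597 = 0.00314775
Responsibility of Intensity B: 0.00137597 / 0.00314775 ≈ 0.4371

0.4371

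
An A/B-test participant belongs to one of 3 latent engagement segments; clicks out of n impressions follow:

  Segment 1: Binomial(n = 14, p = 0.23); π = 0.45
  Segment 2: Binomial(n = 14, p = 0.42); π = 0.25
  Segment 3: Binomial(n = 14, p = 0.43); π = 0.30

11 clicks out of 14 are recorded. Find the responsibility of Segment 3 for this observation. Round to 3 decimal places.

By Bayes' theorem, P(k | x) = π_k f_k(x) / Σ_j π_j f_j(x).
Component likelihoods at x = 11 clicks out of 14:
  L_1 = 1.58336e-05
  L_2 = 0.0050948
  L_3 = 0.00626439
Multiply by the mixture weights:
  π_1·L_1 = 0.45 × 1.58336e-05 = 7.12512e-06
  π_2·L_2 = 0.25 × 0.0050948 = 0.0012737
  π_3·L_3 = 0.30 × 0.00626439 = 0.00187932
Marginal: 7.12512e-06 + 0.0012737 + 0.00187932 = 0.00316014
P(Segment 3 | the observation) = 0.00187932 / 0.00316014 ≈ 0.595

0.595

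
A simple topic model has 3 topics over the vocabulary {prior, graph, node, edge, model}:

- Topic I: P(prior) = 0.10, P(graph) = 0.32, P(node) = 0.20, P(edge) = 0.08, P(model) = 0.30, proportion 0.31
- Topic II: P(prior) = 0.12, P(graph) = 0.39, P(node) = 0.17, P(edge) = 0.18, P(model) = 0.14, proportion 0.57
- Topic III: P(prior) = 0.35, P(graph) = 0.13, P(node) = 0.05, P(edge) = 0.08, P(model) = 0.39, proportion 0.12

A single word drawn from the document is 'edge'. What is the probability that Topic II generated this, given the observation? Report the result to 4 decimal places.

The responsibility of component k is w_k f_k(x) divided by Σ_j w_j f_j(x).
Component likelihoods at x = 'edge':
  L_I = P(edge | comp) = 0.08
  L_II = P(edge | comp) = 0.18
  L_III = P(edge | comp) = 0.08
Unnormalised posteriors:
  w_I·L_I = 0.31 × 0.08 = 0.0248
  w_II·L_II = 0.57 × 0.18 = 0.1026
  w_III·L_III = 0.12 × 0.08 = 0.0096
Sum: 0.0248 + 0.1026 + 0.0096 = 0.137
P(Topic II | x) ≈ 0.7489

0.7489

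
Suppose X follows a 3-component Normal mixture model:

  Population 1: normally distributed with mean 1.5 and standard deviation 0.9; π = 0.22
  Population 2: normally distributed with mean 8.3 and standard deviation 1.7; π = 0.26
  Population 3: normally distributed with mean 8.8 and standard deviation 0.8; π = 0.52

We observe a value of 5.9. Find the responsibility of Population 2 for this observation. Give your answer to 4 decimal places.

0.9841

Apply Bayes' rule: the posterior for each component is proportional to its prior times its likelihood at x.
Normal densities:
  f_1 = (1/(0.9·√(2π)))·exp(−(5.9−1.5)²/(2·0.9²)) = 0.443269·exp(-11.95062) = 2.86141e-06
  f_2 = (1/(1.7·√(2π)))·exp(−(5.9−8.3)²/(2·1.7²)) = 0.234672·exp(-0.99654) = 0.0866302
  f_3 = (1/(0.8·√(2π)))·exp(−(5.9−8.8)²/(2·0.8²)) = 0.498678·exp(-6.57031) = 0.000698827
Unnormalised posteriors:
  P(Z=1)·f_1 = 0.22 × 2.86141e-06 = 6.29511e-07
  P(Z=2)·f_2 = 0.26 × 0.0866302 = 0.0225239
  P(Z=3)·f_3 = 0.52 × 0.000698827 = 0.00036339
Denominator: 6.29511e-07 + 0.0225239 + 0.00036339 = 0.0228879
So the posterior for Population 2 is 0.0225239 / 0.0228879 ≈ 0.9841.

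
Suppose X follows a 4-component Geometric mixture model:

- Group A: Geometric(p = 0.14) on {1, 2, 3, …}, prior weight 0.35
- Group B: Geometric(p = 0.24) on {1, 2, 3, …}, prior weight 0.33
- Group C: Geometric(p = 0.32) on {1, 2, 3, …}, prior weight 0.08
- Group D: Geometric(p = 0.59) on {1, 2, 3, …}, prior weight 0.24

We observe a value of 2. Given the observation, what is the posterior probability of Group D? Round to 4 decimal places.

Apply Bayes' rule: the posterior for each component is proportional to its prior times its likelihood at x.
Component likelihoods at x = 2:
  f_A = 0.1204
  f_B = 0.1824
  f_C = 0.2176
  f_D = 0.2419
Prior × likelihood for each component:
  π_A·f_A = 0.35 × 0.1204 = 0.04214
  π_B·f_B = 0.33 × 0.1824 = 0.060192
  π_C·f_C = 0.08 × 0.2176 = 0.017408
  π_D·f_D = 0.24 × 0.2419 = 0.058056
Normaliser: 0.04214 + 0.060192 + 0.017408 + 0.058056 = 0.177796
So the posterior for Group D is 0.058056 / 0.177796 ≈ 0.3265.

0.3265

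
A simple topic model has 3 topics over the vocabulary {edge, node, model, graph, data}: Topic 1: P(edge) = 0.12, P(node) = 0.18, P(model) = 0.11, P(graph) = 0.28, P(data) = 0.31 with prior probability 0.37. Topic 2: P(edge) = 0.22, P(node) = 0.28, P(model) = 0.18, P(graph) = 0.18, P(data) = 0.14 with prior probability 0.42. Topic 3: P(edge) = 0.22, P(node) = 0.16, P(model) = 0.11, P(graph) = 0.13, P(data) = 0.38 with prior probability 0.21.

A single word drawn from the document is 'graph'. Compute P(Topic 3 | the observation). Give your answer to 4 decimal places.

0.1322

By Bayes' theorem, P(k | x) = w_k f_k(x) / Σ_j w_j f_j(x).
Component likelihoods at x = 'graph':
  p_1 = 0.28
  p_2 = 0.18
  p_3 = 0.13
Weight by the priors:
  w_1·p_1 = 0.37 × 0.28 = 0.1036
  w_2·p_2 = 0.42 × 0.18 = 0.0756
  w_3·p_3 = 0.21 × 0.13 = 0.0273
Denominator: 0.1036 + 0.0756 + 0.0273 = 0.2065
P(Topic 3 | the observation) = 0.0273 / 0.2065 ≈ 0.1322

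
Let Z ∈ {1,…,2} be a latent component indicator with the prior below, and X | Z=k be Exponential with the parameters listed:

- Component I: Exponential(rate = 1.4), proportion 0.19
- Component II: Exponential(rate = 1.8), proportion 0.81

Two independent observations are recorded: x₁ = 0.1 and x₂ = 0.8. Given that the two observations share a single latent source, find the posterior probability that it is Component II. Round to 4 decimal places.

0.8310

Apply Bayes' rule: the posterior for each component is proportional to its prior times its likelihood at x.
Since both observations come from the same component, the likelihood for component k is f_k(x₁)·f_k(x₂).
  f_I = [1.4·e^(−1.4·0.1) = 1.4·e^(−0.1400) = 1.2171] × [0.456792] = 0.555962
  f_II = [1.8·e^(−1.8·0.1) = 1.8·e^(−0.1800) = 1.50349] × [0.42647] = 0.641192
Multiply by the mixture weights:
  w_I·f_I = 0.19 × 0.555962 = 0.105633
  w_II·f_II = 0.81 × 0.641192 = 0.519365
Evidence: 0.105633 + 0.519365 = 0.624998
P(Component II | x) ≈ 0.8310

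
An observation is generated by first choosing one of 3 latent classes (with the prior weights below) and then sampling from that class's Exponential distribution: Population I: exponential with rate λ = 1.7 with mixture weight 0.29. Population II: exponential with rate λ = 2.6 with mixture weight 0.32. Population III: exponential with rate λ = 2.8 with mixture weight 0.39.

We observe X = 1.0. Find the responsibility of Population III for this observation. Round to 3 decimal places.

The responsibility of component k is w_k f_k(x) divided by Σ_j w_j f_j(x).
Evaluate each component's likelihood at the observed value:
  p_I = 0.310562
  p_II = 0.193111
  p_III = 0.170268
Multiply by the mixture weights:
  w_I·p_I = 0.29 × 0.310562 = 0.090063
  w_II·p_II = 0.32 × 0.193111 = 0.0617956
  w_III·p_III = 0.39 × 0.170268 = 0.0664046
Sum: 0.090063 + 0.0617956 + 0.0664046 = 0.218263
Responsibility of Population III: 0.0664046 / 0.218263 ≈ 0.304

0.304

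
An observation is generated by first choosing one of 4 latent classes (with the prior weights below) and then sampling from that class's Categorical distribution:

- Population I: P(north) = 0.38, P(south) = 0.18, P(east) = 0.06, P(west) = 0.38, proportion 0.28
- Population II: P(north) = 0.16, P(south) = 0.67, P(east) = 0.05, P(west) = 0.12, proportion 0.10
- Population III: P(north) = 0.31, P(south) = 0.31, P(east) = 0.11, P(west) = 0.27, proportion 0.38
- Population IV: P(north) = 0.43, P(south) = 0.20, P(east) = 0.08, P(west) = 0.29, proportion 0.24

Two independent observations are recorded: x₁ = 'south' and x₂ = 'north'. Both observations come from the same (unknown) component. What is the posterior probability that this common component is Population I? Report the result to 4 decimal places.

The responsibility of component k is π_k f_k(x) divided by Σ_j π_j f_j(x).
Since both observations come from the same component, the likelihood for component k is f_k(x₁)·f_k(x₂).
  L_I = [0.18] × [0.38] = 0.0684
  L_II = [0.67] × [0.16] = 0.1072
  L_III = [0.31] × [0.31] = 0.0961
  L_IV = [0.2] × [0.43] = 0.086
Unnormalised posteriors:
  π_I·L_I = 0.28 × 0.0684 = 0.019152
  π_II·L_II = 0.10 × 0.1072 = 0.01072
  π_III·L_III = 0.38 × 0.0961 = 0.036518
  π_IV·L_IV = 0.24 × 0.086 = 0.02064
Normaliser: 0.019152 + 0.01072 + 0.036518 + 0.02064 = 0.08703
P(Population I | x₁, x₂) ≈ 0.2201

0.2201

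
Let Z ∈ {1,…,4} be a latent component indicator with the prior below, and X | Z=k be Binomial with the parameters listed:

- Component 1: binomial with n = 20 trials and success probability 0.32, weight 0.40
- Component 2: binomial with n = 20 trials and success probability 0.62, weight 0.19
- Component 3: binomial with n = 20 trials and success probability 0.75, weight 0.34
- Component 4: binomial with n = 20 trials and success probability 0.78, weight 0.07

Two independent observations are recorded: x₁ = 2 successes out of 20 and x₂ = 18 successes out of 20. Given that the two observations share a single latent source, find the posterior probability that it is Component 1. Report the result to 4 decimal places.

0.2965

P(component k | x) = w_k·f_k(x) / marginal(x), where marginal(x) = Σ_j w_j·f_j(x).
Since both observations come from the same component, the likelihood for component k is f_k(x₁)·f_k(x₂).
  p_1 = [C(20,2)·0.32^2·0.68^18 = 190·0.1024·0.000966408 = 0.0188024] × [1.0876e-07] = 2.04496e-09
  p_2 = [C(20,2)·0.62^2·0.38^18 = 190·0.3844·2.72964e-08 = 1.99362e-06] × [0.00502772] = 1.00234e-08
  p_3 = [C(20,2)·0.75^2·0.25^18 = 190·0.5625·1.45519e-11 = 1.55524e-09] × [0.0669478] = 1.0412e-10
  p_4 = [C(20,2)·0.78^2·0.22^18 = 190·0.6084·1.4575e-12 = 1.68481e-10] × [0.105027] = 1.76951e-11
Weight by the priors:
  w_1·p_1 = 0.40 × 2.04496e-09 = 8.17984e-10
  w_2·p_2 = 0.19 × 1.00234e-08 = 1.90444e-09
  w_3·p_3 = 0.34 × 1.0412e-10 = 3.54007e-11
  w_4·p_4 = 0.07 × 1.76951e-11 = 1.23866e-12
Marginal: 8.17984e-10 + 1.90444e-09 + 3.54007e-11 + 1.23866e-12 = 2.75906e-09
Responsibility of Component 1: 8.17984e-10 / 2.75906e-09 ≈ 0.2965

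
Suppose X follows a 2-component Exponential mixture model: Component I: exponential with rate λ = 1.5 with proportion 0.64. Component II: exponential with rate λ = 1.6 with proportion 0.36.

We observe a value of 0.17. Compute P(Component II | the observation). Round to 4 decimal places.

P(component k | x) = w_k·f_k(x) / marginal(x), where marginal(x) = Σ_j w_j·f_j(x).
Evaluate each component's likelihood at the observed value:
  p_I = 1.16237
  p_II = 1.21897
Multiply by the mixture weights:
  w_I·p_I = 0.64 × 1.16237 = 0.74392
  w_II·p_II = 0.36 × 1.21897 = 0.438828
Normaliser: 0.74392 + 0.438828 = 1.18275
P(Component II | data) = 0.438828 / 1.18275 ≈ 0.3710

0.3710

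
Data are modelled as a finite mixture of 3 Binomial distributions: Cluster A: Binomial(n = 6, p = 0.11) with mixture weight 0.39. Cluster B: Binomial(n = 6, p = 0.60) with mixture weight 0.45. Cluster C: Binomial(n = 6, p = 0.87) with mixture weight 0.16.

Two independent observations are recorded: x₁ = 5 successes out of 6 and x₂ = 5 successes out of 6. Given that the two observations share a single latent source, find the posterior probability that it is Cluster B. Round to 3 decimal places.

By Bayes' theorem, P(k | x) = π_k f_k(x) / Σ_j π_j f_j(x).
Since both observations come from the same component, the likelihood for component k is f_k(x₁)·f_k(x₂).
  f_A = [8.60012e-05] × [8.60012e-05] = 7.39621e-09
  f_B = [0.186624] × [0.186624] = 0.0348285
  f_C = [0.388768] × [0.388768] = 0.151141
Multiply by the mixture weights:
  π_A·f_A = 0.39 × 7.39621e-09 = 2.88452e-09
  π_B·f_B = 0.45 × 0.0348285 = 0.0156728
  π_C·f_C = 0.16 × 0.151141 = 0.0241825
Evidence: 2.88452e-09 + 0.0156728 + 0.0241825 = 0.0398554
So the posterior for Cluster B is 0.0156728 / 0.0398554 ≈ 0.393.

0.393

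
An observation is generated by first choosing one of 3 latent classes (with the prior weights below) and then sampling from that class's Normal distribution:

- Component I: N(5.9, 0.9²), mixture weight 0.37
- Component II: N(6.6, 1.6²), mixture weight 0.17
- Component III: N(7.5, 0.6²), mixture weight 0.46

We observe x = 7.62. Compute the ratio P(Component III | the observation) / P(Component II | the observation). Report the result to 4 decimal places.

The posterior odds equal the prior odds times the likelihood ratio: (π_i/π_j)·(f_i(x)/f_j(x)).
Normal densities:
  f_I = (1/(0.9·√(2π)))·exp(−(7.62−5.9)²/(2·0.9²)) = 0.443269·exp(-1.82617) = 0.0713791
  f_II = (1/(1.6·√(2π)))·exp(−(7.62−6.6)²/(2·1.6²)) = 0.249339·exp(-0.20320) = 0.203489
  f_III = (1/(0.6·√(2π)))·exp(−(7.62−7.5)²/(2·0.6²)) = 0.664904·exp(-0.02000) = 0.651738
0.299799 / 0.0345931 ≈ 8.6665

8.6665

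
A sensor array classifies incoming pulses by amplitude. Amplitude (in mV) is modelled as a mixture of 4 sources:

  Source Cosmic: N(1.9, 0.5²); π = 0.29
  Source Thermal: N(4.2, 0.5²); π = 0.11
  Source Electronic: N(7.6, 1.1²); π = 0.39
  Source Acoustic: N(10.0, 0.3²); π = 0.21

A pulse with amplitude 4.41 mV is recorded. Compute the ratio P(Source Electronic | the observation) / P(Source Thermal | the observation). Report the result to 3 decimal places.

The posterior odds equal the prior odds times the likelihood ratio: (w_i/w_j)·(f_i(x)/f_j(x)).
Evaluate each component's likelihood at the observed value:
  p_Cosmic = 2.68994e-06
  p_Thermal = 0.730525
  p_Electronic = 0.00541139
  p_Acoustic = 5.37063e-76
Odds = (0.39/0.11) × (0.00541139/0.730525) = 3.54545 × 0.00740754 ≈ 0.026

0.026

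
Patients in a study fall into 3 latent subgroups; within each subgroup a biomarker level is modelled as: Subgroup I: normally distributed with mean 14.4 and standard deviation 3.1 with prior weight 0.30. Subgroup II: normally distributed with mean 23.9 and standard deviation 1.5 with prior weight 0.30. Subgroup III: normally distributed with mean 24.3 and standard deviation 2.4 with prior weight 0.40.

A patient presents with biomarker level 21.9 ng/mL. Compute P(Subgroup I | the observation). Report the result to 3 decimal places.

0.028

By Bayes' theorem, P(k | x) = π_k f_k(x) / Σ_j π_j f_j(x).
Evaluate each component's likelihood at the observed value:
  f_I = (1/(3.1·√(2π)))·exp(−(21.9−14.4)²/(2·3.1²)) = 0.128691·exp(-2.92664) = 0.00689486
  f_II = (1/(1.5·√(2π)))·exp(−(21.9−23.9)²/(2·1.5²)) = 0.265962·exp(-0.88889) = 0.10934
  f_III = (1/(2.4·√(2π)))·exp(−(21.9−24.3)²/(2·2.4²)) = 0.166226·exp(-0.50000) = 0.100821
Weight by the priors:
  π_I·f_I = 0.30 × 0.00689486 = 0.00206846
  π_II·f_II = 0.30 × 0.10934 = 0.032802
  π_III·f_III = 0.40 × 0.100821 = 0.0403285
Normaliser: 0.00206846 + 0.032802 + 0.0403285 = 0.0751989
So the posterior for Subgroup I is 0.00206846 / 0.0751989 ≈ 0.028.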